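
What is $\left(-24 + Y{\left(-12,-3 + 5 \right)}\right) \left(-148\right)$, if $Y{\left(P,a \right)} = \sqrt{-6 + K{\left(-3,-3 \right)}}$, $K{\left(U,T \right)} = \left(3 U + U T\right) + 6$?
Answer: $3552$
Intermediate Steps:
$K{\left(U,T \right)} = 6 + 3 U + T U$ ($K{\left(U,T \right)} = \left(3 U + T U\right) + 6 = 6 + 3 U + T U$)
$Y{\left(P,a \right)} = 0$ ($Y{\left(P,a \right)} = \sqrt{-6 + \left(6 + 3 \left(-3\right) - -9\right)} = \sqrt{-6 + \left(6 - 9 + 9\right)} = \sqrt{-6 + 6} = \sqrt{0} = 0$)
$\left(-24 + Y{\left(-12,-3 + 5 \right)}\right) \left(-148\right) = \left(-24 + 0\right) \left(-148\right) = \left(-24\right) \left(-148\right) = 3552$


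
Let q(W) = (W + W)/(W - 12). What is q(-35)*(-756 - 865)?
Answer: -113470/47 ≈ -2414.3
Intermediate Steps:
q(W) = 2*W/(-12 + W) (q(W) = (2*W)/(-12 + W) = 2*W/(-12 + W))
q(-35)*(-756 - 865) = (2*(-35)/(-12 - 35))*(-756 - 865) = (2*(-35)/(-47))*(-1621) = (2*(-35)*(-1/47))*(-1621) = (70/47)*(-1621) = -113470/47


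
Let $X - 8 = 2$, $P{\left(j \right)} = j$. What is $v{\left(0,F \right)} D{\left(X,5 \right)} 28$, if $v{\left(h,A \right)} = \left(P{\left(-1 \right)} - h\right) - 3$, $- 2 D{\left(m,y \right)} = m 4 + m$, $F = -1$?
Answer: $2800$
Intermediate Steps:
$X = 10$ ($X = 8 + 2 = 10$)
$D{\left(m,y \right)} = - \frac{5 m}{2}$ ($D{\left(m,y \right)} = - \frac{m 4 + m}{2} = - \frac{4 m + m}{2} = - \frac{5 m}{2}$)
$v{\left(h,A \right)} = -4 - h$ ($v{\left(h,A \right)} = \left(-1 - h\right) - 3 = -4 - h$)
$v{\left(0,F \right)} D{\left(X,5 \right)} 28 = \left(-4 - 0\right) \left(\left(- \frac{5}{2}\right) 10\right) 28 = \left(-4 + 0\right) \left(-25\right) 28 = \left(-4\right) \left(-25\right) 28 = 100 \cdot 28 = 2800$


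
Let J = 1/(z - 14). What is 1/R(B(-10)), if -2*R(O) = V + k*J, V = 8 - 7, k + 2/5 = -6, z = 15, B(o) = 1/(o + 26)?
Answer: 10/27 ≈ 0.37037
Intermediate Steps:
B(o) = 1/(26 + o)
k = -32/5 (k = -⅖ - 6 = -32/5 ≈ -6.4000)
J = 1 (J = 1/(15 - 14) = 1/1 = 1)
V = 1
R(O) = 27/10 (R(O) = -(1 - 32/5*1)/2 = -(1 - 32/5)/2 = -½*(-27/5) = 27/10)
1/R(B(-10)) = 1/(27/10) = 10/27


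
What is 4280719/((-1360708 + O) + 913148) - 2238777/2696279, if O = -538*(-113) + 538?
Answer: -12406691107757/1041378445612 ≈ -11.914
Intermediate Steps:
O = 61332 (O = 60794 + 538 = 61332)
4280719/((-1360708 + O) + 913148) - 2238777/2696279 = 4280719/((-1360708 + 61332) + 913148) - 2238777/2696279 = 4280719/(-1299376 + 913148) - 2238777*1/2696279 = 4280719/(-386228) - 2238777/2696279 = 4280719*(-1/386228) - 2238777/2696279 = -4280719/386228 - 2238777/2696279 = -12406691107757/1041378445612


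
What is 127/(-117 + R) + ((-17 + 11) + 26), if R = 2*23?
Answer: 1293/71 ≈ 18.211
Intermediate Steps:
R = 46
127/(-117 + R) + ((-17 + 11) + 26) = 127/(-117 + 46) + ((-17 + 11) + 26) = 127/(-71) + (-6 + 26) = 127*(-1/71) + 20 = -127/71 + 20 = 1293/71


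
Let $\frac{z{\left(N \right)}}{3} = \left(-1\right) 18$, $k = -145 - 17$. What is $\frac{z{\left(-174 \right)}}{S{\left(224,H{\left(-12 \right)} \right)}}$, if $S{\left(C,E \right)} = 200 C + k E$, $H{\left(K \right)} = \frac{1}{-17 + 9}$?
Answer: $- \frac{216}{179281} \approx -0.0012048$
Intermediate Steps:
$k = -162$
$H{\left(K \right)} = - \frac{1}{8}$ ($H{\left(K \right)} = \frac{1}{-8} = - \frac{1}{8}$)
$z{\left(N \right)} = -54$ ($z{\left(N \right)} = 3 \left(\left(-1\right) 18\right) = 3 \left(-18\right) = -54$)
$S{\left(C,E \right)} = - 162 E + 200 C$ ($S{\left(C,E \right)} = 200 C - 162 E = - 162 E + 200 C$)
$\frac{z{\left(-174 \right)}}{S{\left(224,H{\left(-12 \right)} \right)}} = - \frac{54}{\left(-162\right) \left(- \frac{1}{8}\right) + 200 \cdot 224} = - \frac{54}{\frac{81}{4} + 44800} = - \frac{54}{\frac{179281}{4}} = \left(-54\right) \frac{4}{179281} = - \frac{216}{179281}$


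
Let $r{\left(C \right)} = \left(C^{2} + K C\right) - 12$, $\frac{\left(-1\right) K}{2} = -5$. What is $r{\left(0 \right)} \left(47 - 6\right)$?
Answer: $-492$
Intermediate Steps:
$K = 10$ ($K = \left(-2\right) \left(-5\right) = 10$)
$r{\left(C \right)} = -12 + C^{2} + 10 C$ ($r{\left(C \right)} = \left(C^{2} + 10 C\right) - 12 = -12 + C^{2} + 10 C$)
$r{\left(0 \right)} \left(47 - 6\right) = \left(-12 + 0^{2} + 10 \cdot 0\right) \left(47 - 6\right) = \left(-12 + 0 + 0\right) 41 = \left(-12\right) 41 = -492$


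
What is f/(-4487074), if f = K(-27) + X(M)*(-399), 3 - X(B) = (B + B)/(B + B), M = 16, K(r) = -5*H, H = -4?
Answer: 389/2243537 ≈ 0.00017339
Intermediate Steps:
K(r) = 20 (K(r) = -5*(-4) = 20)
X(B) = 2 (X(B) = 3 - (B + B)/(B + B) = 3 - 2*B/(2*B) = 3 - 2*B*1/(2*B) = 3 - 1*1 = 3 - 1 = 2)
f = -778 (f = 20 + 2*(-399) = 20 - 798 = -778)
f/(-4487074) = -778/(-4487074) = -778*(-1/4487074) = 389/2243537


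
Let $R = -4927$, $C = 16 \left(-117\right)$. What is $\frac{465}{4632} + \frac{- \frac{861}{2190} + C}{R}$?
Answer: $\frac{1333950909}{2776660120} \approx 0.48042$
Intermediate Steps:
$C = -1872$
$\frac{465}{4632} + \frac{- \frac{861}{2190} + C}{R} = \frac{465}{4632} + \frac{- \frac{861}{2190} - 1872}{-4927} = 465 \cdot \frac{1}{4632} + \left(\left(-861\right) \frac{1}{2190} - 1872\right) \left(- \frac{1}{4927}\right) = \frac{155}{1544} + \left(- \frac{287}{730} - 1872\right) \left(- \frac{1}{4927}\right) = \frac{155}{1544} - - \frac{1366847}{3596710} = \frac{155}{1544} + \frac{1366847}{3596710} = \frac{1333950909}{2776660120}$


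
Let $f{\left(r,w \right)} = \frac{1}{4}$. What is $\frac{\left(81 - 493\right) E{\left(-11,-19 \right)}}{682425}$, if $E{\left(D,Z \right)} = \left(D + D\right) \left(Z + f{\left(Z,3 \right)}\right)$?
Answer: $- \frac{2266}{9099} \approx -0.24904$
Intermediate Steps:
$f{\left(r,w \right)} = \frac{1}{4}$
$E{\left(D,Z \right)} = 2 D \left(\frac{1}{4} + Z\right)$ ($E{\left(D,Z \right)} = \left(D + D\right) \left(Z + \frac{1}{4}\right) = 2 D \left(\frac{1}{4} + Z\right)$)
$\frac{\left(81 - 493\right) E{\left(-11,-19 \right)}}{682425} = \frac{\left(81 - 493\right) \frac{1}{2} \left(-11\right) \left(1 + 4 \left(-19\right)\right)}{682425} = - 412 \cdot \frac{1}{2} \left(-11\right) \left(1 - 76\right) \frac{1}{682425} = - 412 \cdot \frac{1}{2} \left(-11\right) \left(-75\right) \frac{1}{682425} = \left(-412\right) \frac{825}{2} \cdot \frac{1}{682425} = \left(-169950\right) \frac{1}{682425} = - \frac{2266}{9099}$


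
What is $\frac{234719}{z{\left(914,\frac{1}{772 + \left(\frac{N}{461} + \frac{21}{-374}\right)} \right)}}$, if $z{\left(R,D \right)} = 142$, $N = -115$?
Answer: $\frac{234719}{142} \approx 1653.0$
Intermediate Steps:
$\frac{234719}{z{\left(914,\frac{1}{772 + \left(\frac{N}{461} + \frac{21}{-374}\right)} \right)}} = \frac{234719}{142}$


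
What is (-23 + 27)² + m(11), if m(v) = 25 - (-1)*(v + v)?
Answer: 63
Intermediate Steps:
m(v) = 25 + 2*v (m(v) = 25 - (-1)*2*v = 25 - (-2)*v = 25 + 2*v)
(-23 + 27)² + m(11) = (-23 + 27)² + (25 + 2*11) = 4² + (25 + 22) = 16 + 47 = 63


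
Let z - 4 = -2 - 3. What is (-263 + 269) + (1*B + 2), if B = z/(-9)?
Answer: 73/9 ≈ 8.1111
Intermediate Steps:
z = -1 (z = 4 + (-2 - 3) = 4 - 5 = -1)
B = ⅑ (B = -1/(-9) = -1*(-⅑) = ⅑ ≈ 0.11111)
(-263 + 269) + (1*B + 2) = (-263 + 269) + (1*(⅑) + 2) = 6 + (⅑ + 2) = 6 + 19/9 = 73/9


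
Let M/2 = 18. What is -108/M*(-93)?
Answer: 279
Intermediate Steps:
M = 36 (M = 2*18 = 36)
-108/M*(-93) = -108/36*(-93) = -108*1/36*(-93) = -3*(-93) = 279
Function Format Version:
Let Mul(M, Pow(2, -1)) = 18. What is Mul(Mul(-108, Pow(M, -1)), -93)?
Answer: 279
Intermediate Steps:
M = 36 (M = Mul(2, 18) = 36)
Mul(Mul(-108, Pow(M, -1)), -93) = Mul(Mul(-108, Pow(36, -1)), -93) = Mul(Mul(-108, Rational(1, 36)), -93) = Mul(-3, -93) = 279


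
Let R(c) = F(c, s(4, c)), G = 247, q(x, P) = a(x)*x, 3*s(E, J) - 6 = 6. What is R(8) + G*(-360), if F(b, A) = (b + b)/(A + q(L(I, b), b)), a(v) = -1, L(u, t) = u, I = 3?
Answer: -88904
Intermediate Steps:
s(E, J) = 4 (s(E, J) = 2 + (⅓)*6 = 2 + 2 = 4)
q(x, P) = -x
F(b, A) = 2*b/(-3 + A) (F(b, A) = (b + b)/(A - 1*3) = (2*b)/(A - 3) = (2*b)/(-3 + A) = 2*b/(-3 + A))
R(c) = 2*c (R(c) = 2*c/(-3 + 4) = 2*c/1 = 2*c*1 = 2*c)
R(8) + G*(-360) = 2*8 + 247*(-360) = 16 - 88920 = -88904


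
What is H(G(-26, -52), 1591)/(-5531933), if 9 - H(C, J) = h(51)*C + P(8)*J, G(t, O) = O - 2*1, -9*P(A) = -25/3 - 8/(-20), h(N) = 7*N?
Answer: -2414416/746810955 ≈ -0.0032330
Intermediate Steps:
P(A) = 119/135 (P(A) = -(-25/3 - 8/(-20))/9 = -(-25*⅓ - 8*(-1/20))/9 = -(-25/3 + ⅖)/9 = -⅑*(-119/15) = 119/135)
G(t, O) = -2 + O (G(t, O) = O - 2 = -2 + O)
H(C, J) = 9 - 357*C - 119*J/135 (H(C, J) = 9 - ((7*51)*C + 119*J/135) = 9 - (357*C + 119*J/135) = 9 + (-357*C - 119*J/135) = 9 - 357*C - 119*J/135)
H(G(-26, -52), 1591)/(-5531933) = (9 - 357*(-2 - 52) - 119/135*1591)/(-5531933) = (9 - 357*(-54) - 189329/135)*(-1/5531933) = (9 + 19278 - 189329/135)*(-1/5531933) = (2414416/135)*(-1/5531933) = -2414416/746810955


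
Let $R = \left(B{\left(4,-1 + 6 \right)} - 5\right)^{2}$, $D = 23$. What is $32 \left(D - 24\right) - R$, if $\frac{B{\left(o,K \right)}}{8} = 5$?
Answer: $-1257$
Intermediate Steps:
$B{\left(o,K \right)} = 40$ ($B{\left(o,K \right)} = 8 \cdot 5 = 40$)
$R = 1225$ ($R = \left(40 - 5\right)^{2} = 35^{2} = 1225$)
$32 \left(D - 24\right) - R = 32 \left(23 - 24\right) - 1225 = 32 \left(-1\right) - 1225 = -32 - 1225 = -1257$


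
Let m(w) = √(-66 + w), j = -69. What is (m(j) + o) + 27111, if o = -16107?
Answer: 11004 + 3*I*√15 ≈ 11004.0 + 11.619*I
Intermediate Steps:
(m(j) + o) + 27111 = (√(-66 - 69) - 16107) + 27111 = (√(-135) - 16107) + 27111 = (3*I*√15 - 16107) + 27111 = (-16107 + 3*I*√15) + 27111 = 11004 + 3*I*√15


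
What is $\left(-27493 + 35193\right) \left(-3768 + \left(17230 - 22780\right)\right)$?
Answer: $-71748600$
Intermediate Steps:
$\left(-27493 + 35193\right) \left(-3768 + \left(17230 - 22780\right)\right) = 7700 \left(-3768 + \left(17230 - 22780\right)\right) = 7700 \left(-3768 - 5550\right) = 7700 \left(-9318\right) = -71748600$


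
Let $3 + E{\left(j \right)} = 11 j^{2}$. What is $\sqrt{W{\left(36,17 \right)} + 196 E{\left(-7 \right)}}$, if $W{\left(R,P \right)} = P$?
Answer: $\sqrt{105073} \approx 324.15$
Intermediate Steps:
$E{\left(j \right)} = -3 + 11 j^{2}$
$\sqrt{W{\left(36,17 \right)} + 196 E{\left(-7 \right)}} = \sqrt{17 + 196 \left(-3 + 11 \left(-7\right)^{2}\right)} = \sqrt{17 + 196 \left(-3 + 11 \cdot 49\right)} = \sqrt{17 + 196 \left(-3 + 539\right)} = \sqrt{17 + 196 \cdot 536} = \sqrt{17 + 105056} = \sqrt{105073}$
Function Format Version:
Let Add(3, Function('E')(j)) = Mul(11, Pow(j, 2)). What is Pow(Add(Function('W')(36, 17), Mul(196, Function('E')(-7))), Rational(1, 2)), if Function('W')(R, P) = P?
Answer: Pow(105073, Rational(1, 2)) ≈ 324.15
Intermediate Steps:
Function('E')(j) = Add(-3, Mul(11, Pow(j, 2)))
Pow(Add(Function('W')(36, 17), Mul(196, Function('E')(-7))), Rational(1, 2)) = Pow(Add(17, Mul(196, Add(-3, Mul(11, Pow(-7, 2))))), Rational(1, 2)) = Pow(Add(17, Mul(196, Add(-3, Mul(11, 49)))), Rational(1, 2)) = Pow(Add(17, Mul(196, Add(-3, 539))), Rational(1, 2)) = Pow(Add(17, Mul(196, 536)), Rational(1, 2)) = Pow(Add(17, 105056), Rational(1, 2)) = Pow(105073, Rational(1, 2))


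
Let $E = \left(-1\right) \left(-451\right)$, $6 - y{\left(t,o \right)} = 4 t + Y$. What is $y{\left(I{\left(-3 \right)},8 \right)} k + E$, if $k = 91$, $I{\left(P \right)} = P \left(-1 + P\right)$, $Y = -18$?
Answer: $-1733$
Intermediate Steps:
$y{\left(t,o \right)} = 24 - 4 t$ ($y{\left(t,o \right)} = 6 - \left(4 t - 18\right) = 6 - \left(-18 + 4 t\right) = 24 - 4 t$)
$E = 451$
$y{\left(I{\left(-3 \right)},8 \right)} k + E = \left(24 - 4 \left(- 3 \left(-1 - 3\right)\right)\right) 91 + 451 = \left(24 - 4 \left(\left(-3\right) \left(-4\right)\right)\right) 91 + 451 = \left(24 - 48\right) 91 + 451 = \left(-24\right) 91 + 451 = -2184 + 451 = -1733$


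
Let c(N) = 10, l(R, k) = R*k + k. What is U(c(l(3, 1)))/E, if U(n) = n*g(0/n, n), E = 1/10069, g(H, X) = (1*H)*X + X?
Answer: 1006900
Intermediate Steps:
l(R, k) = k + R*k
g(H, X) = X + H*X (g(H, X) = H*X + X = X + H*X)
E = 1/10069 ≈ 9.9315e-5
U(n) = n² (U(n) = n*(n*(1 + 0/n)) = n*(n*(1 + 0)) = n*(n*1) = n*n = n²)
U(c(l(3, 1)))/E = 10²/(1/10069) = 100*10069 = 1006900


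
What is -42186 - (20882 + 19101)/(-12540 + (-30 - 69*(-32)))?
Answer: -437091349/10362 ≈ -42182.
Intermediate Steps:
-42186 - (20882 + 19101)/(-12540 + (-30 - 69*(-32))) = -42186 - 39983/(-12540 + (-30 + 2208)) = -42186 - 39983/(-12540 + 2178) = -42186 - 39983/(-10362) = -42186 - 39983*(-1)/10362 = -42186 - 1*(-39983/10362) = -42186 + 39983/10362 = -437091349/10362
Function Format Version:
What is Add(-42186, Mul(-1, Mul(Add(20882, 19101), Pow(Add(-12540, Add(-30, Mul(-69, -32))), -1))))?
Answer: Rational(-437091349, 10362) ≈ -42182.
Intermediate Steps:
Add(-42186, Mul(-1, Mul(Add(20882, 19101), Pow(Add(-12540, Add(-30, Mul(-69, -32))), -1)))) = Add(-42186, Mul(-1, Mul(39983, Pow(Add(-12540, Add(-30, 2208)), -1)))) = Add(-42186, Mul(-1, Mul(39983, Pow(Add(-12540, 2178), -1)))) = Add(-42186, Mul(-1, Mul(39983, Pow(-10362, -1)))) = Add(-42186, Mul(-1, Mul(39983, Rational(-1, 10362)))) = Add(-42186, Mul(-1, Rational(-39983, 10362))) = Add(-42186, Rational(39983, 10362)) = Rational(-437091349, 10362)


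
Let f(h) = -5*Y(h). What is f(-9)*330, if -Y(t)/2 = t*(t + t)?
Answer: 534600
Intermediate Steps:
Y(t) = -4*t² (Y(t) = -2*t*(t + t) = -2*t*2*t = -4*t²)
f(h) = 20*h² (f(h) = -(-20)*h² = 20*h²)
f(-9)*330 = (20*(-9)²)*330 = (20*81)*330 = 1620*330 = 534600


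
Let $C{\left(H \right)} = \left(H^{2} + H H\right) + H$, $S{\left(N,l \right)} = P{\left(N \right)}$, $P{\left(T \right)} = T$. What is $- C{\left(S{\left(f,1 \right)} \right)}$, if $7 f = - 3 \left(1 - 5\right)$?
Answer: $- \frac{372}{49} \approx -7.5918$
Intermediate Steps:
$f = \frac{12}{7}$ ($f = \frac{\left(-3\right) \left(1 - 5\right)}{7} = \frac{\left(-3\right) \left(-4\right)}{7} = \frac{1}{7} \cdot 12 = \frac{12}{7} \approx 1.7143$)
$S{\left(N,l \right)} = N$
$C{\left(H \right)} = H + 2 H^{2}$ ($C{\left(H \right)} = \left(H^{2} + H^{2}\right) + H = 2 H^{2} + H = H + 2 H^{2}$)
$- C{\left(S{\left(f,1 \right)} \right)} = - \frac{12 \left(1 + 2 \cdot \frac{12}{7}\right)}{7} = - \frac{12 \left(1 + \frac{24}{7}\right)}{7} = - \frac{12 \cdot 31}{7 \cdot 7} = \left(-1\right) \frac{372}{49} = - \frac{372}{49}$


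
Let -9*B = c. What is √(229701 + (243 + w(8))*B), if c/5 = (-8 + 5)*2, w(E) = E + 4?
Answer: √230551 ≈ 480.16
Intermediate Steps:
w(E) = 4 + E
c = -30 (c = 5*((-8 + 5)*2) = 5*(-3*2) = 5*(-6) = -30)
B = 10/3 (B = -⅑*(-30) = 10/3 ≈ 3.3333)
√(229701 + (243 + w(8))*B) = √(229701 + (243 + (4 + 8))*(10/3)) = √(229701 + (243 + 12)*(10/3)) = √(229701 + 255*(10/3)) = √(229701 + 850) = √230551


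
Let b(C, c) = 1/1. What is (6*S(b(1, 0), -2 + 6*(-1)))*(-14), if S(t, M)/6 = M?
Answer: 4032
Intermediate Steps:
b(C, c) = 1
S(t, M) = 6*M
(6*S(b(1, 0), -2 + 6*(-1)))*(-14) = (6*(6*(-2 + 6*(-1))))*(-14) = (6*(6*(-2 - 6)))*(-14) = (6*(6*(-8)))*(-14) = (6*(-48))*(-14) = -288*(-14) = 4032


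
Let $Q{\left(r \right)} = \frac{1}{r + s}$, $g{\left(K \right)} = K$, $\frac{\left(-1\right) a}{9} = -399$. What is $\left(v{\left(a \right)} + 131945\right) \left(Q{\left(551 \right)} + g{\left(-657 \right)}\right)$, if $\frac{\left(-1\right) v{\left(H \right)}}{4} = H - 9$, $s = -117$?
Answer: $- \frac{33536958529}{434} \approx -7.7274 \cdot 10^{7}$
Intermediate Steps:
$a = 3591$ ($a = \left(-9\right) \left(-399\right) = 3591$)
$Q{\left(r \right)} = \frac{1}{-117 + r}$ ($Q{\left(r \right)} = \frac{1}{r - 117} = \frac{1}{-117 + r}$)
$v{\left(H \right)} = 36 - 4 H$ ($v{\left(H \right)} = - 4 \left(H - 9\right) = - 4 \left(-9 + H\right) = 36 - 4 H$)
$\left(v{\left(a \right)} + 131945\right) \left(Q{\left(551 \right)} + g{\left(-657 \right)}\right) = \left(\left(36 - 14364\right) + 131945\right) \left(\frac{1}{-117 + 551} - 657\right) = \left(\left(36 - 14364\right) + 131945\right) \left(\frac{1}{434} - 657\right) = \left(-14328 + 131945\right) \left(\frac{1}{434} - 657\right) = 117617 \left(- \frac{285137}{434}\right) = - \frac{33536958529}{434}$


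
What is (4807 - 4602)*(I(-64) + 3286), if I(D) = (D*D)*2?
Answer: 2352990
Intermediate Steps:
I(D) = 2*D² (I(D) = D²*2 = 2*D²)
(4807 - 4602)*(I(-64) + 3286) = (4807 - 4602)*(2*(-64)² + 3286) = 205*(2*4096 + 3286) = 205*(8192 + 3286) = 205*11478 = 2352990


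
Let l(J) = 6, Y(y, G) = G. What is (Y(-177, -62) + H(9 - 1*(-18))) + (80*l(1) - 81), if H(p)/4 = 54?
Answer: 553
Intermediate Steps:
H(p) = 216 (H(p) = 4*54 = 216)
(Y(-177, -62) + H(9 - 1*(-18))) + (80*l(1) - 81) = (-62 + 216) + (80*6 - 81) = 154 + (480 - 81) = 154 + 399 = 553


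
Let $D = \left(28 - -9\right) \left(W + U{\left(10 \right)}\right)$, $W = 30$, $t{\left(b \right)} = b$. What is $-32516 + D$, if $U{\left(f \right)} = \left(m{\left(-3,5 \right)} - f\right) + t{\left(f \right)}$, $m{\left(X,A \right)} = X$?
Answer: $-31517$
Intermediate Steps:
$U{\left(f \right)} = -3$ ($U{\left(f \right)} = \left(-3 - f\right) + f = -3$)
$D = 999$ ($D = \left(28 - -9\right) \left(30 - 3\right) = \left(28 + 9\right) 27 = 37 \cdot 27 = 999$)
$-32516 + D = -32516 + 999 = -31517$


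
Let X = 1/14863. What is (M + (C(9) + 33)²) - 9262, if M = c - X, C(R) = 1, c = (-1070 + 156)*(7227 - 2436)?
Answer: -65205170041/14863 ≈ -4.3871e+6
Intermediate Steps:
X = 1/14863 ≈ 6.7281e-5
c = -4378974 (c = -914*4791 = -4378974)
M = -65084690563/14863 (M = -4378974 - 1*1/14863 = -4378974 - 1/14863 = -65084690563/14863 ≈ -4.3790e+6)
(M + (C(9) + 33)²) - 9262 = (-65084690563/14863 + (1 + 33)²) - 9262 = (-65084690563/14863 + 34²) - 9262 = (-65084690563/14863 + 1156) - 9262 = -65067508935/14863 - 9262 = -65205170041/14863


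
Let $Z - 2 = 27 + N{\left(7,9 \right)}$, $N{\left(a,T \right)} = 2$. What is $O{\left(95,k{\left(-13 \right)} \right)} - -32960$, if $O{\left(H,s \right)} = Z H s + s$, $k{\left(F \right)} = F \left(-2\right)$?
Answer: $109556$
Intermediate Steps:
$Z = 31$ ($Z = 2 + \left(27 + 2\right) = 2 + 29 = 31$)
$k{\left(F \right)} = - 2 F$
$O{\left(H,s \right)} = s + 31 H s$ ($O{\left(H,s \right)} = 31 H s + s = s + 31 H s$)
$O{\left(95,k{\left(-13 \right)} \right)} - -32960 = \left(-2\right) \left(-13\right) \left(1 + 31 \cdot 95\right) - -32960 = 26 \left(1 + 2945\right) + 32960 = 26 \cdot 2946 + 32960 = 76596 + 32960 = 109556$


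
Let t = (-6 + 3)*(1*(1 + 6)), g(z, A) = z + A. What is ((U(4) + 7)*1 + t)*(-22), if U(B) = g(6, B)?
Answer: 88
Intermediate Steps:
g(z, A) = A + z
U(B) = 6 + B (U(B) = B + 6 = 6 + B)
t = -21 (t = -3*7 = -21)
((U(4) + 7)*1 + t)*(-22) = (((6 + 4) + 7)*1 - 21)*(-22) = ((10 + 7)*1 - 21)*(-22) = (17*1 - 21)*(-22) = (17 - 21)*(-22) = -4*(-22) = 88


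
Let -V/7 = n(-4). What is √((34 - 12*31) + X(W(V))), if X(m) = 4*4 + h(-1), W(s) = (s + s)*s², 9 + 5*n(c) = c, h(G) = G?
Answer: I*√323 ≈ 17.972*I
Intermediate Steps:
n(c) = -9/5 + c/5
V = 91/5 (V = -7*(-9/5 + (⅕)*(-4)) = -7*(-9/5 - ⅘) = -7*(-13/5) = 91/5 ≈ 18.200)
W(s) = 2*s³ (W(s) = (2*s)*s² = 2*s³)
X(m) = 15 (X(m) = 4*4 - 1 = 16 - 1 = 15)
√((34 - 12*31) + X(W(V))) = √((34 - 12*31) + 15) = √((34 - 372) + 15) = √(-338 + 15) = √(-323) = I*√323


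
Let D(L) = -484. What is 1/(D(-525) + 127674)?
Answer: 1/127190 ≈ 7.8623e-6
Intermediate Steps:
1/(D(-525) + 127674) = 1/(-484 + 127674) = 1/127190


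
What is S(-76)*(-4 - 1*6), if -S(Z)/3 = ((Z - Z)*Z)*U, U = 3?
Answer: 0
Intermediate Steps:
S(Z) = 0 (S(Z) = -3*(Z - Z)*Z*3 = -3*0*Z*3 = -0*3 = -3*0 = 0)
S(-76)*(-4 - 1*6) = 0*(-4 - 1*6) = 0*(-4 - 6) = 0*(-10) = 0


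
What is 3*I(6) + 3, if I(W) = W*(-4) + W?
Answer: -51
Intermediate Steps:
I(W) = -3*W (I(W) = -4*W + W = -3*W)
3*I(6) + 3 = 3*(-3*6) + 3 = 3*(-18) + 3 = -54 + 3 = -51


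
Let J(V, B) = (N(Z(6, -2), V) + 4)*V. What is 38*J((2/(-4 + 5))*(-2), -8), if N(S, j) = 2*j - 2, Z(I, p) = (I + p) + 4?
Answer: 912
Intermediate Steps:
Z(I, p) = 4 + I + p
N(S, j) = -2 + 2*j
J(V, B) = V*(2 + 2*V) (J(V, B) = ((-2 + 2*V) + 4)*V = (2 + 2*V)*V = V*(2 + 2*V))
38*J((2/(-4 + 5))*(-2), -8) = 38*(2*((2/(-4 + 5))*(-2))*(1 + (2/(-4 + 5))*(-2))) = 38*(2*((2/1)*(-2))*(1 + (2/1)*(-2))) = 38*(2*((1*2)*(-2))*(1 + (1*2)*(-2))) = 38*(2*(2*(-2))*(1 + 2*(-2))) = 38*(2*(-4)*(1 - 4)) = 38*(2*(-4)*(-3)) = 38*24 = 912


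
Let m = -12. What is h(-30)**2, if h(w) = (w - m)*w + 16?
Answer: 309136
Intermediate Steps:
h(w) = 16 + w*(12 + w) (h(w) = (w - 1*(-12))*w + 16 = (w + 12)*w + 16 = (12 + w)*w + 16 = w*(12 + w) + 16 = 16 + w*(12 + w))
h(-30)**2 = (16 + (-30)**2 + 12*(-30))**2 = (16 + 900 - 360)**2 = 556**2 = 309136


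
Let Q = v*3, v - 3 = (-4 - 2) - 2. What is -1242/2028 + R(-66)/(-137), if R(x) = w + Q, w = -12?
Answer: -19233/46306 ≈ -0.41535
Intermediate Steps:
v = -5 (v = 3 + ((-4 - 2) - 2) = 3 + (-6 - 2) = 3 - 8 = -5)
Q = -15 (Q = -5*3 = -15)
R(x) = -27 (R(x) = -12 - 15 = -27)
-1242/2028 + R(-66)/(-137) = -1242/2028 - 27/(-137) = -1242*1/2028 - 27*(-1/137) = -207/338 + 27/137 = -19233/46306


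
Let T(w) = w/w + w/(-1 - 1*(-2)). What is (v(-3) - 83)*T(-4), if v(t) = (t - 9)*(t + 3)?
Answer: 249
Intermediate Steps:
v(t) = (-9 + t)*(3 + t)
T(w) = 1 + w (T(w) = 1 + w/(-1 + 2) = 1 + w/1 = 1 + w*1 = 1 + w)
(v(-3) - 83)*T(-4) = ((-27 + (-3)**2 - 6*(-3)) - 83)*(1 - 4) = ((-27 + 9 + 18) - 83)*(-3) = (0 - 83)*(-3) = -83*(-3) = 249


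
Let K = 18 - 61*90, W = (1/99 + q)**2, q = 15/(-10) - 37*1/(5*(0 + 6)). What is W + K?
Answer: -1338959696/245025 ≈ -5464.6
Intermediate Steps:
q = -41/15 (q = 15*(-1/10) - 37/(5*6) = -3/2 - 37/30 = -41/15 ≈ -2.7333)
W = 1817104/245025 (W = (1/99 - 41/15)**2 = (-1348/495)**2 = 1817104/245025 ≈ 7.4160)
K = -5472 (K = 18 - 5490 = -5472)
W + K = 1817104/245025 - 5472 = -1338959696/245025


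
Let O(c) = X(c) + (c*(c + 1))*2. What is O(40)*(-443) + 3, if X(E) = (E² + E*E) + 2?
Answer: -2871523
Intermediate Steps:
X(E) = 2 + 2*E² (X(E) = (E² + E²) + 2 = 2*E² + 2 = 2 + 2*E²)
O(c) = 2 + 2*c² + 2*c*(1 + c) (O(c) = (2 + 2*c²) + (c*(c + 1))*2 = (2 + 2*c²) + (c*(1 + c))*2 = (2 + 2*c²) + 2*c*(1 + c) = 2 + 2*c² + 2*c*(1 + c))
O(40)*(-443) + 3 = (2 + 2*40 + 4*40²)*(-443) + 3 = (2 + 80 + 4*1600)*(-443) + 3 = (2 + 80 + 6400)*(-443) + 3 = 6482*(-443) + 3 = -2871526 + 3 = -2871523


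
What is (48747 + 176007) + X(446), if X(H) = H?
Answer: 225200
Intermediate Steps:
(48747 + 176007) + X(446) = (48747 + 176007) + 446 = 224754 + 446 = 225200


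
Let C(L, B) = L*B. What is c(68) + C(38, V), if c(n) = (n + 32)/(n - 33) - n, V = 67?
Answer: 17366/7 ≈ 2480.9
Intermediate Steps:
C(L, B) = B*L
c(n) = -n + (32 + n)/(-33 + n) (c(n) = (32 + n)/(-33 + n) - n = -n + (32 + n)/(-33 + n))
c(68) + C(38, V) = (32 - 1*68² + 34*68)/(-33 + 68) + 67*38 = (32 - 1*4624 + 2312)/35 + 2546 = (32 - 4624 + 2312)/35 + 2546 = (1/35)*(-2280) + 2546 = -456/7 + 2546 = 17366/7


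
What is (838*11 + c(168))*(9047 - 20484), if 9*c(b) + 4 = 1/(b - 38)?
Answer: -41114265139/390 ≈ -1.0542e+8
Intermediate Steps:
c(b) = -4/9 + 1/(9*(-38 + b)) (c(b) = -4/9 + 1/(9*(b - 38)) = -4/9 + 1/(9*(-38 + b)))
(838*11 + c(168))*(9047 - 20484) = (838*11 + (153 - 4*168)/(9*(-38 + 168)))*(9047 - 20484) = (9218 + (⅑)*(153 - 672)/130)*(-11437) = (9218 + (⅑)*(1/130)*(-519))*(-11437) = (9218 - 173/390)*(-11437) = (3594847/390)*(-11437) = -41114265139/390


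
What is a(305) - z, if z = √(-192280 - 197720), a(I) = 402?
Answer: 402 - 100*I*√39 ≈ 402.0 - 624.5*I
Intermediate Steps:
z = 100*I*√39 (z = √(-390000) = 100*I*√39 ≈ 624.5*I)
a(305) - z = 402 - 100*I*√39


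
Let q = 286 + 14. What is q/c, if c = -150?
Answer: -2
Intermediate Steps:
q = 300
q/c = 300/(-150) = 300*(-1/150) = -2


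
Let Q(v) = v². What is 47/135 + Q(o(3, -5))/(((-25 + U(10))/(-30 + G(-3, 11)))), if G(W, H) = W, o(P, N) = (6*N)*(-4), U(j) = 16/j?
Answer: 35640611/1755 ≈ 20308.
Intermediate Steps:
o(P, N) = -24*N
47/135 + Q(o(3, -5))/(((-25 + U(10))/(-30 + G(-3, 11)))) = 47/135 + (-24*(-5))²/(((-25 + 16/10)/(-30 - 3))) = 47*(1/135) + 120²/(((-25 + 16*(⅒))/(-33))) = 47/135 + 14400/(((-25 + 8/5)*(-1/33))) = 47/135 + 14400/((-117/5*(-1/33))) = 47/135 + 14400/(39/55) = 47/135 + 14400*(55/39) = 47/135 + 264000/13 = 35640611/1755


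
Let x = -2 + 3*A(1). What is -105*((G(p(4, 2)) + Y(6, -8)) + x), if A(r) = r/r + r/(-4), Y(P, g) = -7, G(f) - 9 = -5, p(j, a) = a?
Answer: 1155/4 ≈ 288.75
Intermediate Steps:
G(f) = 4 (G(f) = 9 - 5 = 4)
A(r) = 1 - r/4 (A(r) = 1 + r*(-1/4) = 1 - r/4)
x = 1/4 (x = -2 + 3*(1 - 1/4*1) = -2 + 3*(1 - 1/4) = -2 + 3*(3/4) = -2 + 9/4 = 1/4 ≈ 0.25000)
-105*((G(p(4, 2)) + Y(6, -8)) + x) = -105*((4 - 7) + 1/4) = -105*(-3 + 1/4) = -105*(-11/4) = 1155/4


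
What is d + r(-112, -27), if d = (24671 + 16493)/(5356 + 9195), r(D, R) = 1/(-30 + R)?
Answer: 2331797/829407 ≈ 2.8114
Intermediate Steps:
d = 41164/14551 ≈ 2.8289
d + r(-112, -27) = 41164/14551 + 1/(-30 - 27) = 41164/14551 + 1/(-57) = 41164/14551 - 1/57 = 2331797/829407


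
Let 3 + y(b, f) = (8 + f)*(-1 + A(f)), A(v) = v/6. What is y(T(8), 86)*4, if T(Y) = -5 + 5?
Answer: 15004/3 ≈ 5001.3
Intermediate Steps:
A(v) = v/6 (A(v) = v*(⅙) = v/6)
T(Y) = 0
y(b, f) = -3 + (-1 + f/6)*(8 + f) (y(b, f) = -3 + (8 + f)*(-1 + f/6) = -3 + (-1 + f/6)*(8 + f))
y(T(8), 86)*4 = (-11 + (⅓)*86 + (⅙)*86²)*4 = (-11 + 86/3 + (⅙)*7396)*4 = (-11 + 86/3 + 3698/3)*4 = (3751/3)*4 = 15004/3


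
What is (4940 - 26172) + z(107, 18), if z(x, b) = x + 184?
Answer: -20941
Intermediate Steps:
z(x, b) = 184 + x
(4940 - 26172) + z(107, 18) = (4940 - 26172) + (184 + 107) = -21232 + 291 = -20941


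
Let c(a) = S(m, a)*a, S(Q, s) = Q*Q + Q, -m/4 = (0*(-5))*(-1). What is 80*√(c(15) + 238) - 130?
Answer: -130 + 80*√238 ≈ 1104.2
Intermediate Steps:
m = 0 (m = -4*0*(-5)*(-1) = -0*(-1) = -4*0 = 0)
S(Q, s) = Q + Q² (S(Q, s) = Q² + Q = Q + Q²)
c(a) = 0 (c(a) = (0*(1 + 0))*a = (0*1)*a = 0*a = 0)
80*√(c(15) + 238) - 130 = 80*√(0 + 238) - 130 = 80*√238 - 130 = -130 + 80*√238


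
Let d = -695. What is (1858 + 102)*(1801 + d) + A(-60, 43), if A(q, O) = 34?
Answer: 2167794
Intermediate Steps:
(1858 + 102)*(1801 + d) + A(-60, 43) = (1858 + 102)*(1801 - 695) + 34 = 1960*1106 + 34 = 2167760 + 34 = 2167794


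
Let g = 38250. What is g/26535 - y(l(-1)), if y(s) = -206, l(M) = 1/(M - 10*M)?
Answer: 366964/1769 ≈ 207.44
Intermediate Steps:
l(M) = -1/(9*M) (l(M) = 1/(-9*M) = -1/(9*M))
g/26535 - y(l(-1)) = 38250/26535 - 1*(-206) = 38250*(1/26535) + 206 = 2550/1769 + 206 = 366964/1769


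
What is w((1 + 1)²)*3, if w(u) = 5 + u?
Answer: 27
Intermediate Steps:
w((1 + 1)²)*3 = (5 + (1 + 1)²)*3 = (5 + 2²)*3 = (5 + 4)*3 = 9*3 = 27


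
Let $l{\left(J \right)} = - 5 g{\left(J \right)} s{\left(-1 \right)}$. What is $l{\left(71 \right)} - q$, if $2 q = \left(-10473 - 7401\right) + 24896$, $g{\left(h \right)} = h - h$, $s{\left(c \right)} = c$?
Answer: $-3511$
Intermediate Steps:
$g{\left(h \right)} = 0$
$q = 3511$ ($q = \frac{\left(-10473 - 7401\right) + 24896}{2} = \frac{-17874 + 24896}{2} = \frac{1}{2} \cdot 7022 = 3511$)
$l{\left(J \right)} = 0$ ($l{\left(J \right)} = \left(-5\right) 0 \left(-1\right) = 0 \left(-1\right) = 0$)
$l{\left(71 \right)} - q = 0 - 3511 = -3511$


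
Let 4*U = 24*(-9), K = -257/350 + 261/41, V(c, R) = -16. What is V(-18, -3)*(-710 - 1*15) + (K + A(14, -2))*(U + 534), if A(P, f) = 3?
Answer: 22591424/1435 ≈ 15743.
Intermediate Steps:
K = 80813/14350 (K = -257*1/350 + 261*(1/41) = -257/350 + 261/41 = 80813/14350 ≈ 5.6316)
U = -54 (U = (24*(-9))/4 = (1/4)*(-216) = -54)
V(-18, -3)*(-710 - 1*15) + (K + A(14, -2))*(U + 534) = -16*(-710 - 1*15) + (80813/14350 + 3)*(-54 + 534) = -16*(-710 - 15) + (123863/14350)*480 = -16*(-725) + 5945424/1435 = 11600 + 5945424/1435 = 22591424/1435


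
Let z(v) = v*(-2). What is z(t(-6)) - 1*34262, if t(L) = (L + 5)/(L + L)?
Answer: -205573/6 ≈ -34262.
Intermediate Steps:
t(L) = (5 + L)/(2*L) (t(L) = (5 + L)/((2*L)) = (5 + L)*(1/(2*L)) = (5 + L)/(2*L))
z(v) = -2*v
z(t(-6)) - 1*34262 = -(5 - 6)/(-6) - 1*34262 = -(-1)*(-1)/6 - 34262 = -2*1/12 - 34262 = -⅙ - 34262 = -205573/6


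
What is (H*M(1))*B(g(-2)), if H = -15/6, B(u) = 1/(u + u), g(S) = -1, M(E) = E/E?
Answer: 5/4 ≈ 1.2500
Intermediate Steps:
M(E) = 1
B(u) = 1/(2*u)
H = -5/2 (H = -15*⅙ = -5/2 ≈ -2.5000)
(H*M(1))*B(g(-2)) = (-5/2*1)*((½)/(-1)) = -5*(-1)/4 = -5/2*(-½) = 5/4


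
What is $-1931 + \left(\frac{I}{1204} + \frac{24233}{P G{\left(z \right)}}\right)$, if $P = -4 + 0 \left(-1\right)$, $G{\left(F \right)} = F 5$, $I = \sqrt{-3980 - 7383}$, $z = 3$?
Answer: $- \frac{140093}{60} + \frac{i \sqrt{11363}}{1204} \approx -2334.9 + 0.088536 i$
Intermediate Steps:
$I = i \sqrt{11363}$ ($I = \sqrt{-11363} = i \sqrt{11363} \approx 106.6 i$)
$G{\left(F \right)} = 5 F$
$P = -4$ ($P = -4 + 0 = -4$)
$-1931 + \left(\frac{I}{1204} + \frac{24233}{P G{\left(z \right)}}\right) = -1931 + \left(\frac{i \sqrt{11363}}{1204} + \frac{24233}{\left(-4\right) 5 \cdot 3}\right) = -1931 + \left(i \sqrt{11363} \cdot \frac{1}{1204} + \frac{24233}{\left(-4\right) 15}\right) = -1931 + \left(\frac{i \sqrt{11363}}{1204} + \frac{24233}{-60}\right) = -1931 + \left(\frac{i \sqrt{11363}}{1204} + 24233 \left(- \frac{1}{60}\right)\right) = -1931 - \left(\frac{24233}{60} - \frac{i \sqrt{11363}}{1204}\right) = - \frac{140093}{60} + \frac{i \sqrt{11363}}{1204}$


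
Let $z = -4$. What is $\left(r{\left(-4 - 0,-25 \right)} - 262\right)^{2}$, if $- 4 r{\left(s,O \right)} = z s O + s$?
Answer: $25921$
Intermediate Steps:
$r{\left(s,O \right)} = - \frac{s}{4} + O s$ ($r{\left(s,O \right)} = - \frac{- 4 s O + s}{4} = - \frac{- 4 O s + s}{4} = - \frac{s - 4 O s}{4} = - \frac{s}{4} + O s$)
$\left(r{\left(-4 - 0,-25 \right)} - 262\right)^{2} = \left(\left(-4 - 0\right) \left(- \frac{1}{4} - 25\right) - 262\right)^{2} = \left(\left(-4 + 0\right) \left(- \frac{101}{4}\right) - 262\right)^{2} = \left(\left(-4\right) \left(- \frac{101}{4}\right) - 262\right)^{2} = \left(101 - 262\right)^{2} = \left(-161\right)^{2} = 25921$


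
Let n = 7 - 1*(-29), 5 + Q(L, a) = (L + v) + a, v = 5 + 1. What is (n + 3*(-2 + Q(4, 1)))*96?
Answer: 4608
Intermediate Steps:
v = 6
Q(L, a) = 1 + L + a (Q(L, a) = -5 + ((L + 6) + a) = -5 + ((6 + L) + a) = -5 + (6 + L + a) = 1 + L + a)
n = 36 (n = 7 + 29 = 36)
(n + 3*(-2 + Q(4, 1)))*96 = (36 + 3*(-2 + (1 + 4 + 1)))*96 = (36 + 3*(-2 + 6))*96 = (36 + 3*4)*96 = (36 + 12)*96 = 48*96 = 4608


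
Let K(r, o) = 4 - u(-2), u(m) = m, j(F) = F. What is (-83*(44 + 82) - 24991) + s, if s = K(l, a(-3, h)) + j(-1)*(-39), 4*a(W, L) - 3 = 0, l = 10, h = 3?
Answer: -35404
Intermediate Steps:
a(W, L) = ¾ (a(W, L) = ¾ + (¼)*0 = ¾ + 0 = ¾)
K(r, o) = 6 (K(r, o) = 4 - 1*(-2) = 4 + 2 = 6)
s = 45 (s = 6 - 1*(-39) = 6 + 39 = 45)
(-83*(44 + 82) - 24991) + s = (-83*(44 + 82) - 24991) + 45 = (-83*126 - 24991) + 45 = (-10458 - 24991) + 45 = -35449 + 45 = -35404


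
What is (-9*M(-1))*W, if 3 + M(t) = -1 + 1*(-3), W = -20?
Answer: -1260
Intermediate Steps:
M(t) = -7 (M(t) = -3 + (-1 + 1*(-3)) = -3 + (-1 - 3) = -3 - 4 = -7)
(-9*M(-1))*W = -9*(-7)*(-20) = 63*(-20) = -1260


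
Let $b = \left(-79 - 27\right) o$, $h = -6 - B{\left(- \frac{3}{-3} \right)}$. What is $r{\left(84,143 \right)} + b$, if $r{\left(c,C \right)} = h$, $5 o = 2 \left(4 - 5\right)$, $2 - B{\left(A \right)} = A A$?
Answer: $\frac{177}{5} \approx 35.4$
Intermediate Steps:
$B{\left(A \right)} = 2 - A^{2}$ ($B{\left(A \right)} = 2 - A A = 2 - A^{2}$)
$o = - \frac{2}{5}$ ($o = \frac{2 \left(4 - 5\right)}{5} = \frac{2 \left(-1\right)}{5} = \frac{1}{5} \left(-2\right) = - \frac{2}{5} \approx -0.4$)
$h = -7$ ($h = -6 - \left(2 - \left(- \frac{3}{-3}\right)^{2}\right) = -6 - \left(2 - \left(\left(-3\right) \left(- \frac{1}{3}\right)\right)^{2}\right) = -6 - \left(2 - 1^{2}\right) = -6 - \left(2 - 1\right) = -6 - 1 = -7$)
$b = \frac{212}{5}$ ($b = \left(-79 - 27\right) \left(- \frac{2}{5}\right) = \left(-106\right) \left(- \frac{2}{5}\right) = \frac{212}{5} \approx 42.4$)
$r{\left(c,C \right)} = -7$
$r{\left(84,143 \right)} + b = -7 + \frac{212}{5} = \frac{177}{5}$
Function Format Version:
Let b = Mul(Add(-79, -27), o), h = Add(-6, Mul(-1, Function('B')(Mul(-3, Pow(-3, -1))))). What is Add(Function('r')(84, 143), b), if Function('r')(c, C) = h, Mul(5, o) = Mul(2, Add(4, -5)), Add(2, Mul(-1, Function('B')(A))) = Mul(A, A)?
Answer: Rational(177, 5) ≈ 35.400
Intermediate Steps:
Function('B')(A) = Add(2, Mul(-1, Pow(A, 2))) (Function('B')(A) = Add(2, Mul(-1, Mul(A, A))) = Add(2, Mul(-1, Pow(A, 2))))
o = Rational(-2, 5) (o = Mul(Rational(1, 5), Mul(2, Add(4, -5))) = Mul(Rational(1, 5), Mul(2, -1)) = Mul(Rational(1, 5), -2) = Rational(-2, 5) ≈ -0.40000)
h = -7 (h = Add(-6, Mul(-1, Add(2, Mul(-1, Pow(Mul(-3, Pow(-3, -1)), 2))))) = Add(-6, Mul(-1, Add(2, Mul(-1, Pow(Mul(-3, Rational(-1, 3)), 2))))) = Add(-6, Mul(-1, Add(2, Mul(-1, Pow(1, 2))))) = Add(-6, Mul(-1, Add(2, Mul(-1, 1)))) = Add(-6, Mul(-1, Add(2, -1))) = Add(-6, Mul(-1, 1)) = Add(-6, -1) = -7)
b = Rational(212, 5) (b = Mul(Add(-79, -27), Rational(-2, 5)) = Mul(-106, Rational(-2, 5)) = Rational(212, 5) ≈ 42.400)
Function('r')(c, C) = -7
Add(Function('r')(84, 143), b) = Add(-7, Rational(212, 5)) = Rational(177, 5)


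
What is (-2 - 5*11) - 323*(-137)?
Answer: 44194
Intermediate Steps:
(-2 - 5*11) - 323*(-137) = (-2 - 55) + 44251 = -57 + 44251 = 44194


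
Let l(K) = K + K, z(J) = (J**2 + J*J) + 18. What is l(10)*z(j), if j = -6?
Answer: 1800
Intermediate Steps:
z(J) = 18 + 2*J**2 (z(J) = (J**2 + J**2) + 18 = 2*J**2 + 18 = 18 + 2*J**2)
l(K) = 2*K
l(10)*z(j) = (2*10)*(18 + 2*(-6)**2) = 20*(18 + 2*36) = 20*(18 + 72) = 20*90 = 1800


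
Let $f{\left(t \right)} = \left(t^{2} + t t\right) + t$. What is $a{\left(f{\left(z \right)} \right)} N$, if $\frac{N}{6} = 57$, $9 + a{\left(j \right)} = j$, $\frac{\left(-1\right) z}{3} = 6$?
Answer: $212382$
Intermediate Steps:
$z = -18$ ($z = \left(-3\right) 6 = -18$)
$f{\left(t \right)} = t + 2 t^{2}$ ($f{\left(t \right)} = \left(t^{2} + t^{2}\right) + t = 2 t^{2} + t = t + 2 t^{2}$)
$a{\left(j \right)} = -9 + j$
$N = 342$ ($N = 6 \cdot 57 = 342$)
$a{\left(f{\left(z \right)} \right)} N = \left(-9 - 18 \left(1 + 2 \left(-18\right)\right)\right) 342 = \left(-9 - 18 \left(1 - 36\right)\right) 342 = \left(-9 - -630\right) 342 = \left(-9 + 630\right) 342 = 621 \cdot 342 = 212382$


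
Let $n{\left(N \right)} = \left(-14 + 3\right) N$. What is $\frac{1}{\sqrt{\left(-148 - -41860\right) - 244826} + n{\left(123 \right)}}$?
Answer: $- \frac{33}{49603} - \frac{i \sqrt{203114}}{2033723} \approx -0.00066528 - 0.0002216 i$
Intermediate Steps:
$n{\left(N \right)} = - 11 N$
$\frac{1}{\sqrt{\left(-148 - -41860\right) - 244826} + n{\left(123 \right)}} = \frac{1}{\sqrt{\left(-148 - -41860\right) - 244826} - 1353} = \frac{1}{\sqrt{\left(-148 + 41860\right) - 244826} - 1353} = \frac{1}{\sqrt{41712 - 244826} - 1353} = \frac{1}{\sqrt{-203114} - 1353} = \frac{1}{i \sqrt{203114} - 1353} = \frac{1}{-1353 + i \sqrt{203114}}$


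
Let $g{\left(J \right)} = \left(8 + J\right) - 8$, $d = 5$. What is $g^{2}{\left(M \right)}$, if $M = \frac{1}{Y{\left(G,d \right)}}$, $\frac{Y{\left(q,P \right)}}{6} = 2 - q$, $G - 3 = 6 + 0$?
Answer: $\frac{1}{1764} \approx 0.00056689$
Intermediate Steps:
$G = 9$ ($G = 3 + \left(6 + 0\right) = 3 + 6 = 9$)
$Y{\left(q,P \right)} = 12 - 6 q$ ($Y{\left(q,P \right)} = 6 \left(2 - q\right) = 12 - 6 q$)
$M = - \frac{1}{42}$ ($M = \frac{1}{12 - 54} = \frac{1}{-42} = - \frac{1}{42} \approx -0.02381$)
$g{\left(J \right)} = J$
$g^{2}{\left(M \right)} = \left(- \frac{1}{42}\right)^{2} = \frac{1}{1764}$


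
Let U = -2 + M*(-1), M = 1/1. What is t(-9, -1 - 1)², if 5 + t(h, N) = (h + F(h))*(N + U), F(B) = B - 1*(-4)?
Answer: 4225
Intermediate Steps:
M = 1 (M = 1*1 = 1)
F(B) = 4 + B (F(B) = B + 4 = 4 + B)
U = -3 (U = -2 + 1*(-1) = -2 - 1 = -3)
t(h, N) = -5 + (-3 + N)*(4 + 2*h) (t(h, N) = -5 + (h + (4 + h))*(N - 3) = -5 + (4 + 2*h)*(-3 + N) = -5 + (-3 + N)*(4 + 2*h))
t(-9, -1 - 1)² = (-17 - 6*(-9) + (-1 - 1)*(-9) + (-1 - 1)*(4 - 9))² = (-17 + 54 - 2*(-9) - 2*(-5))² = (-17 + 54 + 18 + 10)² = 65² = 4225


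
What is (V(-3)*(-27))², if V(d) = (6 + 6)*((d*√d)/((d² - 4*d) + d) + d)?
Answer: 936036 + 104976*I*√3 ≈ 9.3604e+5 + 1.8182e+5*I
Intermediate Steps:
V(d) = 12*d + 12*d^(3/2)/(d² - 3*d) (V(d) = 12*(d^(3/2)/(d² - 3*d) + d) = 12*(d + d^(3/2)/(d² - 3*d)) = 12*d + 12*d^(3/2)/(d² - 3*d))
(V(-3)*(-27))² = ((12*(√(-3) + (-3)² - 3*(-3))/(-3 - 3))*(-27))² = ((12*(I*√3 + 9 + 9)/(-6))*(-27))² = ((12*(-⅙)*(18 + I*√3))*(-27))² = ((-36 - 2*I*√3)*(-27))² = (972 + 54*I*√3)²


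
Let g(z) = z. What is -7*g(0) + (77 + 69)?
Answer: 146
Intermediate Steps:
-7*g(0) + (77 + 69) = -7*0 + (77 + 69) = 0 + 146 = 146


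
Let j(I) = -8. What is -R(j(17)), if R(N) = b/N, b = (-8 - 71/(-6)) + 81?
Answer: 509/48 ≈ 10.604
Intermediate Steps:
b = 509/6 (b = (-8 - 71*(-⅙)) + 81 = (-8 + 71/6) + 81 = 23/6 + 81 = 509/6 ≈ 84.833)
R(N) = 509/(6*N)
-R(j(17)) = -509/(6*(-8)) = -509*(-1)/(6*8) = -1*(-509/48) = 509/48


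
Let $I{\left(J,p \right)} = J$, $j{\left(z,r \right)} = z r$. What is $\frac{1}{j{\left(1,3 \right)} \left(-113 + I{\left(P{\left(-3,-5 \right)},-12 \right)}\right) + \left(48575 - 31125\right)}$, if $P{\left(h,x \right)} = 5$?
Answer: $\frac{1}{17126} \approx 5.8391 \cdot 10^{-5}$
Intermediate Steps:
$j{\left(z,r \right)} = r z$
$\frac{1}{j{\left(1,3 \right)} \left(-113 + I{\left(P{\left(-3,-5 \right)},-12 \right)}\right) + \left(48575 - 31125\right)} = \frac{1}{3 \cdot 1 \left(-113 + 5\right) + \left(48575 - 31125\right)} = \frac{1}{3 \left(-108\right) + \left(48575 - 31125\right)} = \frac{1}{-324 + 17450} = \frac{1}{17126}$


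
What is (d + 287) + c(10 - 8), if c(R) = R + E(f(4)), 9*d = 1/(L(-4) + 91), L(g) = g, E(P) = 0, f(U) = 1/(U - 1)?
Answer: 226288/783 ≈ 289.00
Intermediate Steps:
f(U) = 1/(-1 + U)
d = 1/783 (d = 1/(9*(-4 + 91)) = (⅑)/87 = (⅑)*(1/87) = 1/783 ≈ 0.0012771)
c(R) = R (c(R) = R + 0 = R)
(d + 287) + c(10 - 8) = (1/783 + 287) + (10 - 8) = 224722/783 + 2 = 226288/783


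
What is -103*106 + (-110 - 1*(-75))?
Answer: -10953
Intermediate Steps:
-103*106 + (-110 - 1*(-75)) = -10918 + (-110 + 75) = -10918 - 35 = -10953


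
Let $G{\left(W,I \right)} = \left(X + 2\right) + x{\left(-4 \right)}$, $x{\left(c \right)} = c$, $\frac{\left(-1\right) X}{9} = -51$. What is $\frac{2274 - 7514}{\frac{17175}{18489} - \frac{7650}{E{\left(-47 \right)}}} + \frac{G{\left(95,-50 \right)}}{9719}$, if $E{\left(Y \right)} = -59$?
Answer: $- \frac{3699285213039}{92300808455} \approx -40.079$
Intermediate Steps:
$X = 459$ ($X = \left(-9\right) \left(-51\right) = 459$)
$G{\left(W,I \right)} = 457$ ($G{\left(W,I \right)} = \left(459 + 2\right) - 4 = 461 - 4 = 457$)
$\frac{2274 - 7514}{\frac{17175}{18489} - \frac{7650}{E{\left(-47 \right)}}} + \frac{G{\left(95,-50 \right)}}{9719} = \frac{2274 - 7514}{\frac{17175}{18489} - \frac{7650}{-59}} + \frac{457}{9719} = \frac{2274 - 7514}{17175 \cdot \frac{1}{18489} - - \frac{7650}{59}} + 457 \cdot \frac{1}{9719} = - \frac{5240}{\frac{5725}{6163} + \frac{7650}{59}} + \frac{457}{9719} = - \frac{5240}{\frac{47484725}{363617}} + \frac{457}{9719} = \left(-5240\right) \frac{363617}{47484725} + \frac{457}{9719} = - \frac{381070616}{9496945} + \frac{457}{9719} = - \frac{3699285213039}{92300808455}$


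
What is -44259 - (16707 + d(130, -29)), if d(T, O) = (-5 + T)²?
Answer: -76591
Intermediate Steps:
-44259 - (16707 + d(130, -29)) = -44259 - (16707 + (-5 + 130)²) = -44259 - (16707 + 125²) = -44259 - (16707 + 15625) = -44259 - 1*32332 = -44259 - 32332 = -76591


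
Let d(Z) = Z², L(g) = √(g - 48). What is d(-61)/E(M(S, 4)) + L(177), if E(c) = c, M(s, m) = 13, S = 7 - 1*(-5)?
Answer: 3721/13 + √129 ≈ 297.59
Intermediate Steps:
S = 12 (S = 7 + 5 = 12)
L(g) = √(-48 + g)
d(-61)/E(M(S, 4)) + L(177) = (-61)²/13 + √(-48 + 177) = 3721*(1/13) + √129 = 3721/13 + √129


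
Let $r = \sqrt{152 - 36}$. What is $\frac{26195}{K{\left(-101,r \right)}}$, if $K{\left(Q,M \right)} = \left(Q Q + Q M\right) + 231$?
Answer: $\frac{68316560}{26910827} + \frac{2645695 \sqrt{29}}{53821654} \approx 2.8033$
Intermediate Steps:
$r = 2 \sqrt{29}$ ($r = \sqrt{116} = 2 \sqrt{29} \approx 10.77$)
$K{\left(Q,M \right)} = 231 + Q^{2} + M Q$ ($K{\left(Q,M \right)} = \left(Q^{2} + M Q\right) + 231 = 231 + Q^{2} + M Q$)
$\frac{26195}{K{\left(-101,r \right)}} = \frac{26195}{231 + \left(-101\right)^{2} + 2 \sqrt{29} \left(-101\right)} = \frac{26195}{231 + 10201 - 202 \sqrt{29}} = \frac{26195}{10432 - 202 \sqrt{29}}$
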